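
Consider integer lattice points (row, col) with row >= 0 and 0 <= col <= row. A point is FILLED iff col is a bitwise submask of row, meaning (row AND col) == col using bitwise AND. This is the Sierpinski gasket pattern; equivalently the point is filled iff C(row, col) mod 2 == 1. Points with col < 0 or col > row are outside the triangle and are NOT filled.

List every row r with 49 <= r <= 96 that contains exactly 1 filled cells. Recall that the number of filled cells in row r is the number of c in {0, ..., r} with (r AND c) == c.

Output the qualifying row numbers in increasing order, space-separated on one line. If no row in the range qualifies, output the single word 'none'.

Row r has 2^popcount(r) filled cells, so we need popcount(r) = log2(1) = 0.
Scan r = 49..96 and keep those with exactly 0 one-bits:
r=49=110001 popcount=3 -> skip
r=50=110010 popcount=3 -> skip
r=51=110011 popcount=4 -> skip
r=52=110100 popcount=3 -> skip
r=53=110101 popcount=4 -> skip
r=54=110110 popcount=4 -> skip
r=55=110111 popcount=5 -> skip
r=56=111000 popcount=3 -> skip
r=57=111001 popcount=4 -> skip
r=58=111010 popcount=4 -> skip
r=59=111011 popcount=5 -> skip
r=60=111100 popcount=4 -> skip
r=61=111101 popcount=5 -> skip
r=62=111110 popcount=5 -> skip
r=63=111111 popcount=6 -> skip
r=64=1000000 popcount=1 -> skip
r=65=1000001 popcount=2 -> skip
r=66=1000010 popcount=2 -> skip
r=67=1000011 popcount=3 -> skip
r=68=1000100 popcount=2 -> skip
r=69=1000101 popcount=3 -> skip
r=70=1000110 popcount=3 -> skip
r=71=1000111 popcount=4 -> skip
r=72=1001000 popcount=2 -> skip
r=73=1001001 popcount=3 -> skip
r=74=1001010 popcount=3 -> skip
r=75=1001011 popcount=4 -> skip
r=76=1001100 popcount=3 -> skip
r=77=1001101 popcount=4 -> skip
r=78=1001110 popcount=4 -> skip
r=79=1001111 popcount=5 -> skip
r=80=1010000 popcount=2 -> skip
r=81=1010001 popcount=3 -> skip
r=82=1010010 popcount=3 -> skip
r=83=1010011 popcount=4 -> skip
r=84=1010100 popcount=3 -> skip
r=85=1010101 popcount=4 -> skip
r=86=1010110 popcount=4 -> skip
r=87=1010111 popcount=5 -> skip
r=88=1011000 popcount=3 -> skip
r=89=1011001 popcount=4 -> skip
r=90=1011010 popcount=4 -> skip
r=91=1011011 popcount=5 -> skip
r=92=1011100 popcount=4 -> skip
r=93=1011101 popcount=5 -> skip
r=94=1011110 popcount=5 -> skip
r=95=1011111 popcount=6 -> skip
r=96=1100000 popcount=2 -> skip
Kept rows: none

Answer: none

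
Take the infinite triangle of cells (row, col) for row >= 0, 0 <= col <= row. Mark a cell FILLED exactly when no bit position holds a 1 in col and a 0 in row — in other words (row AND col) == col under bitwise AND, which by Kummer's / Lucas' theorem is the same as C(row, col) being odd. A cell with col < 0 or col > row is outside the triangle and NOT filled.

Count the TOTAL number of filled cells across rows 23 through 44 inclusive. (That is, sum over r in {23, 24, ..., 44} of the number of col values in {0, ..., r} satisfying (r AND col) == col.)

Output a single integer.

Answer: 222

Derivation:
r23=10111 pc4: +16 =16
r24=11000 pc2: +4 =20
r25=11001 pc3: +8 =28
r26=11010 pc3: +8 =36
r27=11011 pc4: +16 =52
r28=11100 pc3: +8 =60
r29=11101 pc4: +16 =76
r30=11110 pc4: +16 =92
r31=11111 pc5: +32 =124
r32=100000 pc1: +2 =126
r33=100001 pc2: +4 =130
r34=100010 pc2: +4 =134
r35=100011 pc3: +8 =142
r36=100100 pc2: +4 =146
r37=100101 pc3: +8 =154
r38=100110 pc3: +8 =162
r39=100111 pc4: +16 =178
r40=101000 pc2: +4 =182
r41=101001 pc3: +8 =190
r42=101010 pc3: +8 =198
r43=101011 pc4: +16 =214
r44=101100 pc3: +8 =222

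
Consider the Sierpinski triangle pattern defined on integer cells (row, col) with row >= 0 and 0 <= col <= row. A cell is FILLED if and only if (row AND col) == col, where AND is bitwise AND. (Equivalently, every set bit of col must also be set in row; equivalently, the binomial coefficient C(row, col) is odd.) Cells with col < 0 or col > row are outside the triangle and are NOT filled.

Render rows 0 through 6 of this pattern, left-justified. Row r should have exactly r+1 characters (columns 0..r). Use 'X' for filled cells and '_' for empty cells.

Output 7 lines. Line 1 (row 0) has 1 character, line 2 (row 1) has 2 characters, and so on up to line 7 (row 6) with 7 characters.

r0=0: X
r1=1: XX
r2=10: X_X
r3=11: XXXX
r4=100: X___X
r5=101: XX__XX
r6=110: X_X_X_X

Answer: X
XX
X_X
XXXX
X___X
XX__XX
X_X_X_X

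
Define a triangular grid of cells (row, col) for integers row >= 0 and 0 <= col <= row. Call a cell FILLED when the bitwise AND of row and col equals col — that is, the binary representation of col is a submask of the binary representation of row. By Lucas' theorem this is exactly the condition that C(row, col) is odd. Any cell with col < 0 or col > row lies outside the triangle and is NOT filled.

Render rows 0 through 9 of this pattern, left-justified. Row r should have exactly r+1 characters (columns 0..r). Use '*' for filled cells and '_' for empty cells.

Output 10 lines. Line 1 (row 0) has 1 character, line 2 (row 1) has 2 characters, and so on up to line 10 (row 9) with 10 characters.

r0=0: *
r1=1: **
r2=10: *_*
r3=11: ****
r4=100: *___*
r5=101: **__**
r6=110: *_*_*_*
r7=111: ********
r8=1000: *_______*
r9=1001: **______**

Answer: *
**
*_*
****
*___*
**__**
*_*_*_*
********
*_______*
**______**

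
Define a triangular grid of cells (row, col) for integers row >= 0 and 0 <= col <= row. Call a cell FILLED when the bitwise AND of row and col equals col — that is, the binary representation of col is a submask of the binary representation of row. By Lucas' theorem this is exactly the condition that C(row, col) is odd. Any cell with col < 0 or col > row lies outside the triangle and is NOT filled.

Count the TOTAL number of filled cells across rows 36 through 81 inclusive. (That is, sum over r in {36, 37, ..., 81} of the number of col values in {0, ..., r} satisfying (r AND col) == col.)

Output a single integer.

r36=100100 pc2: +4 =4
r37=100101 pc3: +8 =12
r38=100110 pc3: +8 =20
r39=100111 pc4: +16 =36
r40=101000 pc2: +4 =40
r41=101001 pc3: +8 =48
r42=101010 pc3: +8 =56
r43=101011 pc4: +16 =72
r44=101100 pc3: +8 =80
r45=101101 pc4: +16 =96
r46=101110 pc4: +16 =112
r47=101111 pc5: +32 =144
r48=110000 pc2: +4 =148
r49=110001 pc3: +8 =156
r50=110010 pc3: +8 =164
r51=110011 pc4: +16 =180
r52=110100 pc3: +8 =188
r53=110101 pc4: +16 =204
r54=110110 pc4: +16 =220
r55=110111 pc5: +32 =252
r56=111000 pc3: +8 =260
r57=111001 pc4: +16 =276
r58=111010 pc4: +16 =292
r59=111011 pc5: +32 =324
r60=111100 pc4: +16 =340
r61=111101 pc5: +32 =372
r62=111110 pc5: +32 =404
r63=111111 pc6: +64 =468
r64=1000000 pc1: +2 =470
r65=1000001 pc2: +4 =474
r66=1000010 pc2: +4 =478
r67=1000011 pc3: +8 =486
r68=1000100 pc2: +4 =490
r69=1000101 pc3: +8 =498
r70=1000110 pc3: +8 =506
r71=1000111 pc4: +16 =522
r72=1001000 pc2: +4 =526
r73=1001001 pc3: +8 =534
r74=1001010 pc3: +8 =542
r75=1001011 pc4: +16 =558
r76=1001100 pc3: +8 =566
r77=1001101 pc4: +16 =582
r78=1001110 pc4: +16 =598
r79=1001111 pc5: +32 =630
r80=1010000 pc2: +4 =634
r81=1010001 pc3: +8 =642

Answer: 642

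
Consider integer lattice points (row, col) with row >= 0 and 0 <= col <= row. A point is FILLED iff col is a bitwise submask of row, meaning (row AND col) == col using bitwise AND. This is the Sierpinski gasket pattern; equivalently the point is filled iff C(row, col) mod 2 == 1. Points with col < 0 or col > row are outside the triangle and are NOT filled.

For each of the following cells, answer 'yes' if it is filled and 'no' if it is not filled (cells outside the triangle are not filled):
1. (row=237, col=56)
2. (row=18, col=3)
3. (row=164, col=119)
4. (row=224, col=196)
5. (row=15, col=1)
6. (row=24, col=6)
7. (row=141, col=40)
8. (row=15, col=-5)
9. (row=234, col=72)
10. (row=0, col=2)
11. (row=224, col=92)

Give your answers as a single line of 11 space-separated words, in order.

(237,56): row=0b11101101, col=0b111000, row AND col = 0b101000 = 40; 40 != 56 -> empty
(18,3): row=0b10010, col=0b11, row AND col = 0b10 = 2; 2 != 3 -> empty
(164,119): row=0b10100100, col=0b1110111, row AND col = 0b100100 = 36; 36 != 119 -> empty
(224,196): row=0b11100000, col=0b11000100, row AND col = 0b11000000 = 192; 192 != 196 -> empty
(15,1): row=0b1111, col=0b1, row AND col = 0b1 = 1; 1 == 1 -> filled
(24,6): row=0b11000, col=0b110, row AND col = 0b0 = 0; 0 != 6 -> empty
(141,40): row=0b10001101, col=0b101000, row AND col = 0b1000 = 8; 8 != 40 -> empty
(15,-5): col outside [0, 15] -> not filled
(234,72): row=0b11101010, col=0b1001000, row AND col = 0b1001000 = 72; 72 == 72 -> filled
(0,2): col outside [0, 0] -> not filled
(224,92): row=0b11100000, col=0b1011100, row AND col = 0b1000000 = 64; 64 != 92 -> empty

Answer: no no no no yes no no no yes no no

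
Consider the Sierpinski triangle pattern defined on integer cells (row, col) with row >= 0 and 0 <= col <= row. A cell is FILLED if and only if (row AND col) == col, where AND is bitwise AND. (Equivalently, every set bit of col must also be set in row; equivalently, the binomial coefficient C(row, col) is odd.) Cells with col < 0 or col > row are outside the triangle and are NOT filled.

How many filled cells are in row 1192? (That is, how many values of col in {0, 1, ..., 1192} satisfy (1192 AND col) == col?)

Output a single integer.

Answer: 16

Derivation:
1192 in binary = 10010101000
popcount(1192) = number of 1-bits in 10010101000 = 4
A col c satisfies (1192 AND c) == c iff every set bit of c is also set in 1192; each of the 4 set bits of 1192 can independently be on or off in c.
count = 2^4 = 16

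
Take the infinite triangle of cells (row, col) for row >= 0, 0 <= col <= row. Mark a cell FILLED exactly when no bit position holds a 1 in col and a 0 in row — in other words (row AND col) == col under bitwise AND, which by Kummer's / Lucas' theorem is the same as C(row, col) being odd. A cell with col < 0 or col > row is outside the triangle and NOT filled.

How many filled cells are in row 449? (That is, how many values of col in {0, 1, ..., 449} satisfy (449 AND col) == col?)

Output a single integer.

449 in binary = 111000001
popcount(449) = number of 1-bits in 111000001 = 4
A col c satisfies (449 AND c) == c iff every set bit of c is also set in 449; each of the 4 set bits of 449 can independently be on or off in c.
count = 2^4 = 16

Answer: 16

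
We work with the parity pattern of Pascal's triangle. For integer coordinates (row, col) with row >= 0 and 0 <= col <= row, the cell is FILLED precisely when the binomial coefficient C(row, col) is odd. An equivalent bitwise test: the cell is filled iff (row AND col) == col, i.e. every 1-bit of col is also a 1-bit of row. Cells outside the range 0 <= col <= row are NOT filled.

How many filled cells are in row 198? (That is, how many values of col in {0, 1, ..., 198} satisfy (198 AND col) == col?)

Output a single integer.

198 in binary = 11000110
popcount(198) = number of 1-bits in 11000110 = 4
A col c satisfies (198 AND c) == c iff every set bit of c is also set in 198; each of the 4 set bits of 198 can independently be on or off in c.
count = 2^4 = 16

Answer: 16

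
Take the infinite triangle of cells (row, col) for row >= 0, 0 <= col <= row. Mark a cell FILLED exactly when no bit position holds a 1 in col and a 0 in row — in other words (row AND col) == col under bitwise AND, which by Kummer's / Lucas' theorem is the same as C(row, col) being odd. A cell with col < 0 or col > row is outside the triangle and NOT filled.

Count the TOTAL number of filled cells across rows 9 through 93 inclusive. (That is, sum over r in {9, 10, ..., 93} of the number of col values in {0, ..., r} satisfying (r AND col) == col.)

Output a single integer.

Answer: 1090

Derivation:
r9=1001 pc2: +4 =4
r10=1010 pc2: +4 =8
r11=1011 pc3: +8 =16
r12=1100 pc2: +4 =20
r13=1101 pc3: +8 =28
r14=1110 pc3: +8 =36
r15=1111 pc4: +16 =52
r16=10000 pc1: +2 =54
r17=10001 pc2: +4 =58
r18=10010 pc2: +4 =62
r19=10011 pc3: +8 =70
r20=10100 pc2: +4 =74
r21=10101 pc3: +8 =82
r22=10110 pc3: +8 =90
r23=10111 pc4: +16 =106
r24=11000 pc2: +4 =110
r25=11001 pc3: +8 =118
r26=11010 pc3: +8 =126
r27=11011 pc4: +16 =142
r28=11100 pc3: +8 =150
r29=11101 pc4: +16 =166
r30=11110 pc4: +16 =182
r31=11111 pc5: +32 =214
r32=100000 pc1: +2 =216
r33=100001 pc2: +4 =220
r34=100010 pc2: +4 =224
r35=100011 pc3: +8 =232
r36=100100 pc2: +4 =236
r37=100101 pc3: +8 =244
r38=100110 pc3: +8 =252
r39=100111 pc4: +16 =268
r40=101000 pc2: +4 =272
r41=101001 pc3: +8 =280
r42=101010 pc3: +8 =288
r43=101011 pc4: +16 =304
r44=101100 pc3: +8 =312
r45=101101 pc4: +16 =328
r46=101110 pc4: +16 =344
r47=101111 pc5: +32 =376
r48=110000 pc2: +4 =380
r49=110001 pc3: +8 =388
r50=110010 pc3: +8 =396
r51=110011 pc4: +16 =412
r52=110100 pc3: +8 =420
r53=110101 pc4: +16 =436
r54=110110 pc4: +16 =452
r55=110111 pc5: +32 =484
r56=111000 pc3: +8 =492
r57=111001 pc4: +16 =508
r58=111010 pc4: +16 =524
r59=111011 pc5: +32 =556
r60=111100 pc4: +16 =572
r61=111101 pc5: +32 =604
r62=111110 pc5: +32 =636
r63=111111 pc6: +64 =700
r64=1000000 pc1: +2 =702
r65=1000001 pc2: +4 =706
r66=1000010 pc2: +4 =710
r67=1000011 pc3: +8 =718
r68=1000100 pc2: +4 =722
r69=1000101 pc3: +8 =730
r70=1000110 pc3: +8 =738
r71=1000111 pc4: +16 =754
r72=1001000 pc2: +4 =758
r73=1001001 pc3: +8 =766
r74=1001010 pc3: +8 =774
r75=1001011 pc4: +16 =790
r76=1001100 pc3: +8 =798
r77=1001101 pc4: +16 =814
r78=1001110 pc4: +16 =830
r79=1001111 pc5: +32 =862
r80=1010000 pc2: +4 =866
r81=1010001 pc3: +8 =874
r82=1010010 pc3: +8 =882
r83=1010011 pc4: +16 =898
r84=1010100 pc3: +8 =906
r85=1010101 pc4: +16 =922
r86=1010110 pc4: +16 =938
r87=1010111 pc5: +32 =970
r88=1011000 pc3: +8 =978
r89=1011001 pc4: +16 =994
r90=1011010 pc4: +16 =1010
r91=1011011 pc5: +32 =1042
r92=1011100 pc4: +16 =1058
r93=1011101 pc5: +32 =1090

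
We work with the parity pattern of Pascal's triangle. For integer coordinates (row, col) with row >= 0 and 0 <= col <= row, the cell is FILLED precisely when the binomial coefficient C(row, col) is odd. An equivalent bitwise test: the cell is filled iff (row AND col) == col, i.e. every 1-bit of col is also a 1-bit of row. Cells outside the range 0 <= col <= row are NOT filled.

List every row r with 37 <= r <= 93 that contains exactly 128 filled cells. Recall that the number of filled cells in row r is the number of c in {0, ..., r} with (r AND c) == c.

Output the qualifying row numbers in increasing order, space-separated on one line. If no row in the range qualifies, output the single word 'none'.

Row r has 2^popcount(r) filled cells, so we need popcount(r) = log2(128) = 7.
Scan r = 37..93 and keep those with exactly 7 one-bits:
r=37=100101 popcount=3 -> skip
r=38=100110 popcount=3 -> skip
r=39=100111 popcount=4 -> skip
r=40=101000 popcount=2 -> skip
r=41=101001 popcount=3 -> skip
r=42=101010 popcount=3 -> skip
r=43=101011 popcount=4 -> skip
r=44=101100 popcount=3 -> skip
r=45=101101 popcount=4 -> skip
r=46=101110 popcount=4 -> skip
r=47=101111 popcount=5 -> skip
r=48=110000 popcount=2 -> skip
r=49=110001 popcount=3 -> skip
r=50=110010 popcount=3 -> skip
r=51=110011 popcount=4 -> skip
r=52=110100 popcount=3 -> skip
r=53=110101 popcount=4 -> skip
r=54=110110 popcount=4 -> skip
r=55=110111 popcount=5 -> skip
r=56=111000 popcount=3 -> skip
r=57=111001 popcount=4 -> skip
r=58=111010 popcount=4 -> skip
r=59=111011 popcount=5 -> skip
r=60=111100 popcount=4 -> skip
r=61=111101 popcount=5 -> skip
r=62=111110 popcount=5 -> skip
r=63=111111 popcount=6 -> skip
r=64=1000000 popcount=1 -> skip
r=65=1000001 popcount=2 -> skip
r=66=1000010 popcount=2 -> skip
r=67=1000011 popcount=3 -> skip
r=68=1000100 popcount=2 -> skip
r=69=1000101 popcount=3 -> skip
r=70=1000110 popcount=3 -> skip
r=71=1000111 popcount=4 -> skip
r=72=1001000 popcount=2 -> skip
r=73=1001001 popcount=3 -> skip
r=74=1001010 popcount=3 -> skip
r=75=1001011 popcount=4 -> skip
r=76=1001100 popcount=3 -> skip
r=77=1001101 popcount=4 -> skip
r=78=1001110 popcount=4 -> skip
r=79=1001111 popcount=5 -> skip
r=80=1010000 popcount=2 -> skip
r=81=1010001 popcount=3 -> skip
r=82=1010010 popcount=3 -> skip
r=83=1010011 popcount=4 -> skip
r=84=1010100 popcount=3 -> skip
r=85=1010101 popcount=4 -> skip
r=86=1010110 popcount=4 -> skip
r=87=1010111 popcount=5 -> skip
r=88=1011000 popcount=3 -> skip
r=89=1011001 popcount=4 -> skip
r=90=1011010 popcount=4 -> skip
r=91=1011011 popcount=5 -> skip
r=92=1011100 popcount=4 -> skip
r=93=1011101 popcount=5 -> skip
Kept rows: none

Answer: none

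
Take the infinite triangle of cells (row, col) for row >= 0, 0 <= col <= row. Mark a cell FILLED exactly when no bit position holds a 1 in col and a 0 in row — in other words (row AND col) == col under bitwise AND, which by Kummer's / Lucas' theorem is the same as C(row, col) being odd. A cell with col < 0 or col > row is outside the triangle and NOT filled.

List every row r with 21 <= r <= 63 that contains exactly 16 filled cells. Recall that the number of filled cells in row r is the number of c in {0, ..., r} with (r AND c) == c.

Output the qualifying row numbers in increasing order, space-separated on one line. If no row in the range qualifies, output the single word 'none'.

Answer: 23 27 29 30 39 43 45 46 51 53 54 57 58 60

Derivation:
Row r has 2^popcount(r) filled cells, so we need popcount(r) = log2(16) = 4.
Scan r = 21..63 and keep those with exactly 4 one-bits:
r=21=10101 popcount=3 -> skip
r=22=10110 popcount=3 -> skip
r=23=10111 popcount=4 -> KEEP
r=24=11000 popcount=2 -> skip
r=25=11001 popcount=3 -> skip
r=26=11010 popcount=3 -> skip
r=27=11011 popcount=4 -> KEEP
r=28=11100 popcount=3 -> skip
r=29=11101 popcount=4 -> KEEP
r=30=11110 popcount=4 -> KEEP
r=31=11111 popcount=5 -> skip
r=32=100000 popcount=1 -> skip
r=33=100001 popcount=2 -> skip
r=34=100010 popcount=2 -> skip
r=35=100011 popcount=3 -> skip
r=36=100100 popcount=2 -> skip
r=37=100101 popcount=3 -> skip
r=38=100110 popcount=3 -> skip
r=39=100111 popcount=4 -> KEEP
r=40=101000 popcount=2 -> skip
r=41=101001 popcount=3 -> skip
r=42=101010 popcount=3 -> skip
r=43=101011 popcount=4 -> KEEP
r=44=101100 popcount=3 -> skip
r=45=101101 popcount=4 -> KEEP
r=46=101110 popcount=4 -> KEEP
r=47=101111 popcount=5 -> skip
r=48=110000 popcount=2 -> skip
r=49=110001 popcount=3 -> skip
r=50=110010 popcount=3 -> skip
r=51=110011 popcount=4 -> KEEP
r=52=110100 popcount=3 -> skip
r=53=110101 popcount=4 -> KEEP
r=54=110110 popcount=4 -> KEEP
r=55=110111 popcount=5 -> skip
r=56=111000 popcount=3 -> skip
r=57=111001 popcount=4 -> KEEP
r=58=111010 popcount=4 -> KEEP
r=59=111011 popcount=5 -> skip
r=60=111100 popcount=4 -> KEEP
r=61=111101 popcount=5 -> skip
r=62=111110 popcount=5 -> skip
r=63=111111 popcount=6 -> skip
Kept rows: 23 27 29 30 39 43 45 46 51 53 54 57 58 60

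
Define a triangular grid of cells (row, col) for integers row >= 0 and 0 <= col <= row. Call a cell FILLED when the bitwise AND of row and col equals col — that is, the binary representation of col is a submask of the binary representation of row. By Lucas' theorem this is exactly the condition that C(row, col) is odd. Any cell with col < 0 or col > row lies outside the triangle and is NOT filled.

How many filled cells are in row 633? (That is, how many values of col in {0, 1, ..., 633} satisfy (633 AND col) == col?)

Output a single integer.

633 in binary = 1001111001
popcount(633) = number of 1-bits in 1001111001 = 6
A col c satisfies (633 AND c) == c iff every set bit of c is also set in 633; each of the 6 set bits of 633 can independently be on or off in c.
count = 2^6 = 64

Answer: 64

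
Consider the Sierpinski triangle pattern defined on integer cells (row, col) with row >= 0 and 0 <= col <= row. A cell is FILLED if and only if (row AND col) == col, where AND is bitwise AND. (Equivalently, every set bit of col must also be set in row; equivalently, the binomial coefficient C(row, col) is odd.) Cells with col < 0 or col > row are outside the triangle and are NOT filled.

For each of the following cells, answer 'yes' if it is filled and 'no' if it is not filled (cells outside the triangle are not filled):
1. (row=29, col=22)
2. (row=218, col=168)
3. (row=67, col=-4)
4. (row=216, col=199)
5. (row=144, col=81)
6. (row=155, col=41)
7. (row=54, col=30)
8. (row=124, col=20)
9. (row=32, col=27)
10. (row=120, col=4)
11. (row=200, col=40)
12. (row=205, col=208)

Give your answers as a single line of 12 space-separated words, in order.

(29,22): row=0b11101, col=0b10110, row AND col = 0b10100 = 20; 20 != 22 -> empty
(218,168): row=0b11011010, col=0b10101000, row AND col = 0b10001000 = 136; 136 != 168 -> empty
(67,-4): col outside [0, 67] -> not filled
(216,199): row=0b11011000, col=0b11000111, row AND col = 0b11000000 = 192; 192 != 199 -> empty
(144,81): row=0b10010000, col=0b1010001, row AND col = 0b10000 = 16; 16 != 81 -> empty
(155,41): row=0b10011011, col=0b101001, row AND col = 0b1001 = 9; 9 != 41 -> empty
(54,30): row=0b110110, col=0b11110, row AND col = 0b10110 = 22; 22 != 30 -> empty
(124,20): row=0b1111100, col=0b10100, row AND col = 0b10100 = 20; 20 == 20 -> filled
(32,27): row=0b100000, col=0b11011, row AND col = 0b0 = 0; 0 != 27 -> empty
(120,4): row=0b1111000, col=0b100, row AND col = 0b0 = 0; 0 != 4 -> empty
(200,40): row=0b11001000, col=0b101000, row AND col = 0b1000 = 8; 8 != 40 -> empty
(205,208): col outside [0, 205] -> not filled

Answer: no no no no no no no yes no no no no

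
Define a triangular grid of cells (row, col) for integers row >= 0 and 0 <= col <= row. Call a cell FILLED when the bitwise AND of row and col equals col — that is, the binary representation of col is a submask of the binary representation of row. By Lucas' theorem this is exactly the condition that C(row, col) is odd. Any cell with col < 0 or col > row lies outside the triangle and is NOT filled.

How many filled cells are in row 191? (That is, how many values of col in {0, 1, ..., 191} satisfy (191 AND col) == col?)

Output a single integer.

Answer: 128

Derivation:
191 in binary = 10111111
popcount(191) = number of 1-bits in 10111111 = 7
A col c satisfies (191 AND c) == c iff every set bit of c is also set in 191; each of the 7 set bits of 191 can independently be on or off in c.
count = 2^7 = 128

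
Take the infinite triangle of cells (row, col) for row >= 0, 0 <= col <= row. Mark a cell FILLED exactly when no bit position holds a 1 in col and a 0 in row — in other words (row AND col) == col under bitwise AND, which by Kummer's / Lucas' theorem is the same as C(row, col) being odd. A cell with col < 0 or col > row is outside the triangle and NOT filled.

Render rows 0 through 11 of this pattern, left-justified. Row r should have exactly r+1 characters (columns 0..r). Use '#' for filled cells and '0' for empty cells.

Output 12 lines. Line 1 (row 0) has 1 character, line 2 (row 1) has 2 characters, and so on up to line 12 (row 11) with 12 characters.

r0=0: #
r1=1: ##
r2=10: #0#
r3=11: ####
r4=100: #000#
r5=101: ##00##
r6=110: #0#0#0#
r7=111: ########
r8=1000: #0000000#
r9=1001: ##000000##
r10=1010: #0#00000#0#
r11=1011: ####0000####

Answer: #
##
#0#
####
#000#
##00##
#0#0#0#
########
#0000000#
##000000##
#0#00000#0#
####0000####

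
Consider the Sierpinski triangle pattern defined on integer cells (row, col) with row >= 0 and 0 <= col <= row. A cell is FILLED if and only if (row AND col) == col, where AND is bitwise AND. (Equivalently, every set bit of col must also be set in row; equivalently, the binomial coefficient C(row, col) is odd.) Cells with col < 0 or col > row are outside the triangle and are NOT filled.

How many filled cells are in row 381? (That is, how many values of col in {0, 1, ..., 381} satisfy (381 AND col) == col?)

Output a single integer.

Answer: 128

Derivation:
381 in binary = 101111101
popcount(381) = number of 1-bits in 101111101 = 7
A col c satisfies (381 AND c) == c iff every set bit of c is also set in 381; each of the 7 set bits of 381 can independently be on or off in c.
count = 2^7 = 128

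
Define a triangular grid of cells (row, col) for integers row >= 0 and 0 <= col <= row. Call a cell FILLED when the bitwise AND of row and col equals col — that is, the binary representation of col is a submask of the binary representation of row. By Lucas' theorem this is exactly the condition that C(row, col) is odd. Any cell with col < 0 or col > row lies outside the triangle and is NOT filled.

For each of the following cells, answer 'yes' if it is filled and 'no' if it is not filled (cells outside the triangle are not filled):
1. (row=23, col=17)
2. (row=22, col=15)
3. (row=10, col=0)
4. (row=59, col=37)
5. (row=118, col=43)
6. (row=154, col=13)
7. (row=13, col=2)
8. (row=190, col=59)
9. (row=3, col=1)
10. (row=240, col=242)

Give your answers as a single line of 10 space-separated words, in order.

(23,17): row=0b10111, col=0b10001, row AND col = 0b10001 = 17; 17 == 17 -> filled
(22,15): row=0b10110, col=0b1111, row AND col = 0b110 = 6; 6 != 15 -> empty
(10,0): row=0b1010, col=0b0, row AND col = 0b0 = 0; 0 == 0 -> filled
(59,37): row=0b111011, col=0b100101, row AND col = 0b100001 = 33; 33 != 37 -> empty
(118,43): row=0b1110110, col=0b101011, row AND col = 0b100010 = 34; 34 != 43 -> empty
(154,13): row=0b10011010, col=0b1101, row AND col = 0b1000 = 8; 8 != 13 -> empty
(13,2): row=0b1101, col=0b10, row AND col = 0b0 = 0; 0 != 2 -> empty
(190,59): row=0b10111110, col=0b111011, row AND col = 0b111010 = 58; 58 != 59 -> empty
(3,1): row=0b11, col=0b1, row AND col = 0b1 = 1; 1 == 1 -> filled
(240,242): col outside [0, 240] -> not filled

Answer: yes no yes no no no no no yes no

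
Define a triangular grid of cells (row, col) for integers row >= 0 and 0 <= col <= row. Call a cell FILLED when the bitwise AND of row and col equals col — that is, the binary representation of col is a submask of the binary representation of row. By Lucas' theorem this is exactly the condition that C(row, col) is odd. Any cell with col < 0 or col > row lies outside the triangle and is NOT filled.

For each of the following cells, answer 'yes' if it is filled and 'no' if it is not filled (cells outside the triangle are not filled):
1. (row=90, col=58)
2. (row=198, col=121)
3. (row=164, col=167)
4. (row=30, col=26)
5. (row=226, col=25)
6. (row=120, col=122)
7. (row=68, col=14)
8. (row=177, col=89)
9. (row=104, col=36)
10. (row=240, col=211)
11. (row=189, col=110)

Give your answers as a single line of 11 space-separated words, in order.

(90,58): row=0b1011010, col=0b111010, row AND col = 0b11010 = 26; 26 != 58 -> empty
(198,121): row=0b11000110, col=0b1111001, row AND col = 0b1000000 = 64; 64 != 121 -> empty
(164,167): col outside [0, 164] -> not filled
(30,26): row=0b11110, col=0b11010, row AND col = 0b11010 = 26; 26 == 26 -> filled
(226,25): row=0b11100010, col=0b11001, row AND col = 0b0 = 0; 0 != 25 -> empty
(120,122): col outside [0, 120] -> not filled
(68,14): row=0b1000100, col=0b1110, row AND col = 0b100 = 4; 4 != 14 -> empty
(177,89): row=0b10110001, col=0b1011001, row AND col = 0b10001 = 17; 17 != 89 -> empty
(104,36): row=0b1101000, col=0b100100, row AND col = 0b100000 = 32; 32 != 36 -> empty
(240,211): row=0b11110000, col=0b11010011, row AND col = 0b11010000 = 208; 208 != 211 -> empty
(189,110): row=0b10111101, col=0b1101110, row AND col = 0b101100 = 44; 44 != 110 -> empty

Answer: no no no yes no no no no no no no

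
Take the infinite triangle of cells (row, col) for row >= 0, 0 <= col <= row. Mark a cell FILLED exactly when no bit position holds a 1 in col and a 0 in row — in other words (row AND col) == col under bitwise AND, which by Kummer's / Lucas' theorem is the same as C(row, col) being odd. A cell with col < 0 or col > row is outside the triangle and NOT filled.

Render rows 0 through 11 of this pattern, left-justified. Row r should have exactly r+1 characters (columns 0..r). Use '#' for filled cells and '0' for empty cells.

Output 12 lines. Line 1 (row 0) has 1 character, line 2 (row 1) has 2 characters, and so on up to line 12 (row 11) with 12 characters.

Answer: #
##
#0#
####
#000#
##00##
#0#0#0#
########
#0000000#
##000000##
#0#00000#0#
####0000####

Derivation:
r0=0: #
r1=1: ##
r2=10: #0#
r3=11: ####
r4=100: #000#
r5=101: ##00##
r6=110: #0#0#0#
r7=111: ########
r8=1000: #0000000#
r9=1001: ##000000##
r10=1010: #0#00000#0#
r11=1011: ####0000####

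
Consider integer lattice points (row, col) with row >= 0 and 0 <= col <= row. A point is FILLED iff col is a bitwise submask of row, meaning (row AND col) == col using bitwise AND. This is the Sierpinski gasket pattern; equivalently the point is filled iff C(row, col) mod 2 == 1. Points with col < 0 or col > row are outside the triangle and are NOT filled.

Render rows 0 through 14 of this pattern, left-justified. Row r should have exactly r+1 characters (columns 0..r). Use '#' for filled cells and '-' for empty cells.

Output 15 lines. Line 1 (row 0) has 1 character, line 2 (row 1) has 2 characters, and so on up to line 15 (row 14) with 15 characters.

Answer: #
##
#-#
####
#---#
##--##
#-#-#-#
########
#-------#
##------##
#-#-----#-#
####----####
#---#---#---#
##--##--##--##
#-#-#-#-#-#-#-#

Derivation:
r0=0: #
r1=1: ##
r2=10: #-#
r3=11: ####
r4=100: #---#
r5=101: ##--##
r6=110: #-#-#-#
r7=111: ########
r8=1000: #-------#
r9=1001: ##------##
r10=1010: #-#-----#-#
r11=1011: ####----####
r12=1100: #---#---#---#
r13=1101: ##--##--##--##
r14=1110: #-#-#-#-#-#-#-#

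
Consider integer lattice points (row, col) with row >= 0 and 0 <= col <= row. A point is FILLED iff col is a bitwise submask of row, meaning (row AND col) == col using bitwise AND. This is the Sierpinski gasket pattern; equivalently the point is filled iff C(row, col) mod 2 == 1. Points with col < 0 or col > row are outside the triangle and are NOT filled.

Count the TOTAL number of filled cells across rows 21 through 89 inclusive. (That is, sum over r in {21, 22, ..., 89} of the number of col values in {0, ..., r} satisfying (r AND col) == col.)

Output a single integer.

Answer: 920

Derivation:
r21=10101 pc3: +8 =8
r22=10110 pc3: +8 =16
r23=10111 pc4: +16 =32
r24=11000 pc2: +4 =36
r25=11001 pc3: +8 =44
r26=11010 pc3: +8 =52
r27=11011 pc4: +16 =68
r28=11100 pc3: +8 =76
r29=11101 pc4: +16 =92
r30=11110 pc4: +16 =108
r31=11111 pc5: +32 =140
r32=100000 pc1: +2 =142
r33=100001 pc2: +4 =146
r34=100010 pc2: +4 =150
r35=100011 pc3: +8 =158
r36=100100 pc2: +4 =162
r37=100101 pc3: +8 =170
r38=100110 pc3: +8 =178
r39=100111 pc4: +16 =194
r40=101000 pc2: +4 =198
r41=101001 pc3: +8 =206
r42=101010 pc3: +8 =214
r43=101011 pc4: +16 =230
r44=101100 pc3: +8 =238
r45=101101 pc4: +16 =254
r46=101110 pc4: +16 =270
r47=101111 pc5: +32 =302
r48=110000 pc2: +4 =306
r49=110001 pc3: +8 =314
r50=110010 pc3: +8 =322
r51=110011 pc4: +16 =338
r52=110100 pc3: +8 =346
r53=110101 pc4: +16 =362
r54=110110 pc4: +16 =378
r55=110111 pc5: +32 =410
r56=111000 pc3: +8 =418
r57=111001 pc4: +16 =434
r58=111010 pc4: +16 =450
r59=111011 pc5: +32 =482
r60=111100 pc4: +16 =498
r61=111101 pc5: +32 =530
r62=111110 pc5: +32 =562
r63=111111 pc6: +64 =626
r64=1000000 pc1: +2 =628
r65=1000001 pc2: +4 =632
r66=1000010 pc2: +4 =636
r67=1000011 pc3: +8 =644
r68=1000100 pc2: +4 =648
r69=1000101 pc3: +8 =656
r70=1000110 pc3: +8 =664
r71=1000111 pc4: +16 =680
r72=1001000 pc2: +4 =684
r73=1001001 pc3: +8 =692
r74=1001010 pc3: +8 =700
r75=1001011 pc4: +16 =716
r76=1001100 pc3: +8 =724
r77=1001101 pc4: +16 =740
r78=1001110 pc4: +16 =756
r79=1001111 pc5: +32 =788
r80=1010000 pc2: +4 =792
r81=1010001 pc3: +8 =800
r82=1010010 pc3: +8 =808
r83=1010011 pc4: +16 =824
r84=1010100 pc3: +8 =832
r85=1010101 pc4: +16 =848
r86=1010110 pc4: +16 =864
r87=1010111 pc5: +32 =896
r88=1011000 pc3: +8 =904
r89=1011001 pc4: +16 =920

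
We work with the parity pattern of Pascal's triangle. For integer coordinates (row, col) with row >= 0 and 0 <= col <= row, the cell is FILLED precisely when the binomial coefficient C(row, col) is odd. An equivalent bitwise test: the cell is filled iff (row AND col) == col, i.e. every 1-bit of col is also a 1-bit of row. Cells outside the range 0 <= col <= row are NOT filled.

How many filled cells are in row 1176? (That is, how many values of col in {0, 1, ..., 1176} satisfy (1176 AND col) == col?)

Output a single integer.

Answer: 16

Derivation:
1176 in binary = 10010011000
popcount(1176) = number of 1-bits in 10010011000 = 4
A col c satisfies (1176 AND c) == c iff every set bit of c is also set in 1176; each of the 4 set bits of 1176 can independently be on or off in c.
count = 2^4 = 16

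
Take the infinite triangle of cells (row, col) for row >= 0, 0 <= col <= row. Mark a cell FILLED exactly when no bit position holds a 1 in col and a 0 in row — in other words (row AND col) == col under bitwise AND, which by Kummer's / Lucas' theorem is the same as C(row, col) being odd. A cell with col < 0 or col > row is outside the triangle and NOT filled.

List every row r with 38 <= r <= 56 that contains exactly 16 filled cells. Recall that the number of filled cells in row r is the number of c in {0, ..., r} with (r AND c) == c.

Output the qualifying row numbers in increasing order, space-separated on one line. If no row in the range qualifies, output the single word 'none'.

Answer: 39 43 45 46 51 53 54

Derivation:
Row r has 2^popcount(r) filled cells, so we need popcount(r) = log2(16) = 4.
Scan r = 38..56 and keep those with exactly 4 one-bits:
r=38=100110 popcount=3 -> skip
r=39=100111 popcount=4 -> KEEP
r=40=101000 popcount=2 -> skip
r=41=101001 popcount=3 -> skip
r=42=101010 popcount=3 -> skip
r=43=101011 popcount=4 -> KEEP
r=44=101100 popcount=3 -> skip
r=45=101101 popcount=4 -> KEEP
r=46=101110 popcount=4 -> KEEP
r=47=101111 popcount=5 -> skip
r=48=110000 popcount=2 -> skip
r=49=110001 popcount=3 -> skip
r=50=110010 popcount=3 -> skip
r=51=110011 popcount=4 -> KEEP
r=52=110100 popcount=3 -> skip
r=53=110101 popcount=4 -> KEEP
r=54=110110 popcount=4 -> KEEP
r=55=110111 popcount=5 -> skip
r=56=111000 popcount=3 -> skip
Kept rows: 39 43 45 46 51 53 54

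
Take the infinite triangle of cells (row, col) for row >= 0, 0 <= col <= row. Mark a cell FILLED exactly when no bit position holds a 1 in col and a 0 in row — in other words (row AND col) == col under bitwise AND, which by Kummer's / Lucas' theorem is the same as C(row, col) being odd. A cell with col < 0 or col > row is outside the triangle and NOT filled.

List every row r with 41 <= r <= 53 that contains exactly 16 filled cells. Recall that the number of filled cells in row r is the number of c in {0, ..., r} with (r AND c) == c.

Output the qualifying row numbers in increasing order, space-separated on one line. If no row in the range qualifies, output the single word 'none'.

Answer: 43 45 46 51 53

Derivation:
Row r has 2^popcount(r) filled cells, so we need popcount(r) = log2(16) = 4.
Scan r = 41..53 and keep those with exactly 4 one-bits:
r=41=101001 popcount=3 -> skip
r=42=101010 popcount=3 -> skip
r=43=101011 popcount=4 -> KEEP
r=44=101100 popcount=3 -> skip
r=45=101101 popcount=4 -> KEEP
r=46=101110 popcount=4 -> KEEP
r=47=101111 popcount=5 -> skip
r=48=110000 popcount=2 -> skip
r=49=110001 popcount=3 -> skip
r=50=110010 popcount=3 -> skip
r=51=110011 popcount=4 -> KEEP
r=52=110100 popcount=3 -> skip
r=53=110101 popcount=4 -> KEEP
Kept rows: 43 45 46 51 53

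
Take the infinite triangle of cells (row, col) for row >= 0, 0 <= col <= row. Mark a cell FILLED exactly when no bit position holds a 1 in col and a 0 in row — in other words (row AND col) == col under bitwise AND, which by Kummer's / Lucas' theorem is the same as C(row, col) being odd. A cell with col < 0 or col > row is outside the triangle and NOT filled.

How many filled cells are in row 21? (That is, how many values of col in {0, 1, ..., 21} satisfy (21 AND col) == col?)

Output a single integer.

Answer: 8

Derivation:
21 in binary = 10101
popcount(21) = number of 1-bits in 10101 = 3
A col c satisfies (21 AND c) == c iff every set bit of c is also set in 21; each of the 3 set bits of 21 can independently be on or off in c.
count = 2^3 = 8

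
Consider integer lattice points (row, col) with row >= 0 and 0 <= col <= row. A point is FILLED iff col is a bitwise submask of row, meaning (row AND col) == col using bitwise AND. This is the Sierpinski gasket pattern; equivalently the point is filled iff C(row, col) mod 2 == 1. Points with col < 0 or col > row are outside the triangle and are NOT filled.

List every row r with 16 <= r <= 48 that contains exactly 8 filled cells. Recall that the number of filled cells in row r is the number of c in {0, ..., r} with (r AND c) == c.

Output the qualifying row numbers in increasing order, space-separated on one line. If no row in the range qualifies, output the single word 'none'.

Row r has 2^popcount(r) filled cells, so we need popcount(r) = log2(8) = 3.
Scan r = 16..48 and keep those with exactly 3 one-bits:
r=16=10000 popcount=1 -> skip
r=17=10001 popcount=2 -> skip
r=18=10010 popcount=2 -> skip
r=19=10011 popcount=3 -> KEEP
r=20=10100 popcount=2 -> skip
r=21=10101 popcount=3 -> KEEP
r=22=10110 popcount=3 -> KEEP
r=23=10111 popcount=4 -> skip
r=24=11000 popcount=2 -> skip
r=25=11001 popcount=3 -> KEEP
r=26=11010 popcount=3 -> KEEP
r=27=11011 popcount=4 -> skip
r=28=11100 popcount=3 -> KEEP
r=29=11101 popcount=4 -> skip
r=30=11110 popcount=4 -> skip
r=31=11111 popcount=5 -> skip
r=32=100000 popcount=1 -> skip
r=33=100001 popcount=2 -> skip
r=34=100010 popcount=2 -> skip
r=35=100011 popcount=3 -> KEEP
r=36=100100 popcount=2 -> skip
r=37=100101 popcount=3 -> KEEP
r=38=100110 popcount=3 -> KEEP
r=39=100111 popcount=4 -> skip
r=40=101000 popcount=2 -> skip
r=41=101001 popcount=3 -> KEEP
r=42=101010 popcount=3 -> KEEP
r=43=101011 popcount=4 -> skip
r=44=101100 popcount=3 -> KEEP
r=45=101101 popcount=4 -> skip
r=46=101110 popcount=4 -> skip
r=47=101111 popcount=5 -> skip
r=48=110000 popcount=2 -> skip
Kept rows: 19 21 22 25 26 28 35 37 38 41 42 44

Answer: 19 21 22 25 26 28 35 37 38 41 42 44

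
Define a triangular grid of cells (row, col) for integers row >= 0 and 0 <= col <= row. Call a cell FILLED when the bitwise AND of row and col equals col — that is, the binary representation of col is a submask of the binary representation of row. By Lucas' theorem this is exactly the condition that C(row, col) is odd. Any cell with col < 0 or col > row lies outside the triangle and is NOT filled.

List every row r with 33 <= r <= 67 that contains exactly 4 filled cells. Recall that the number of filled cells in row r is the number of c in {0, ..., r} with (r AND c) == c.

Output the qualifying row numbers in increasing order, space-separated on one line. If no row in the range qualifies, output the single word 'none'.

Answer: 33 34 36 40 48 65 66

Derivation:
Row r has 2^popcount(r) filled cells, so we need popcount(r) = log2(4) = 2.
Scan r = 33..67 and keep those with exactly 2 one-bits:
r=33=100001 popcount=2 -> KEEP
r=34=100010 popcount=2 -> KEEP
r=35=100011 popcount=3 -> skip
r=36=100100 popcount=2 -> KEEP
r=37=100101 popcount=3 -> skip
r=38=100110 popcount=3 -> skip
r=39=100111 popcount=4 -> skip
r=40=101000 popcount=2 -> KEEP
r=41=101001 popcount=3 -> skip
r=42=101010 popcount=3 -> skip
r=43=101011 popcount=4 -> skip
r=44=101100 popcount=3 -> skip
r=45=101101 popcount=4 -> skip
r=46=101110 popcount=4 -> skip
r=47=101111 popcount=5 -> skip
r=48=110000 popcount=2 -> KEEP
r=49=110001 popcount=3 -> skip
r=50=110010 popcount=3 -> skip
r=51=110011 popcount=4 -> skip
r=52=110100 popcount=3 -> skip
r=53=110101 popcount=4 -> skip
r=54=110110 popcount=4 -> skip
r=55=110111 popcount=5 -> skip
r=56=111000 popcount=3 -> skip
r=57=111001 popcount=4 -> skip
r=58=111010 popcount=4 -> skip
r=59=111011 popcount=5 -> skip
r=60=111100 popcount=4 -> skip
r=61=111101 popcount=5 -> skip
r=62=111110 popcount=5 -> skip
r=63=111111 popcount=6 -> skip
r=64=1000000 popcount=1 -> skip
r=65=1000001 popcount=2 -> KEEP
r=66=1000010 popcount=2 -> KEEP
r=67=1000011 popcount=3 -> skip
Kept rows: 33 34 36 40 48 65 66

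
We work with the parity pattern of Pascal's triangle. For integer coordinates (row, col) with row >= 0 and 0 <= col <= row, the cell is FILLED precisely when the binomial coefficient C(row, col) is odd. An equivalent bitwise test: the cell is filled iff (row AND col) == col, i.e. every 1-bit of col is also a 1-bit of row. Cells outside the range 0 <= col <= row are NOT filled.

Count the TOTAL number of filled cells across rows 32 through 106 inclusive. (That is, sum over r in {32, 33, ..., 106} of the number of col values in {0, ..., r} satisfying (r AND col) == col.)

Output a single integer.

r32=100000 pc1: +2 =2
r33=100001 pc2: +4 =6
r34=100010 pc2: +4 =10
r35=100011 pc3: +8 =18
r36=100100 pc2: +4 =22
r37=100101 pc3: +8 =30
r38=100110 pc3: +8 =38
r39=100111 pc4: +16 =54
r40=101000 pc2: +4 =58
r41=101001 pc3: +8 =66
r42=101010 pc3: +8 =74
r43=101011 pc4: +16 =90
r44=101100 pc3: +8 =98
r45=101101 pc4: +16 =114
r46=101110 pc4: +16 =130
r47=101111 pc5: +32 =162
r48=110000 pc2: +4 =166
r49=110001 pc3: +8 =174
r50=110010 pc3: +8 =182
r51=110011 pc4: +16 =198
r52=110100 pc3: +8 =206
r53=110101 pc4: +16 =222
r54=110110 pc4: +16 =238
r55=110111 pc5: +32 =270
r56=111000 pc3: +8 =278
r57=111001 pc4: +16 =294
r58=111010 pc4: +16 =310
r59=111011 pc5: +32 =342
r60=111100 pc4: +16 =358
r61=111101 pc5: +32 =390
r62=111110 pc5: +32 =422
r63=111111 pc6: +64 =486
r64=1000000 pc1: +2 =488
r65=1000001 pc2: +4 =492
r66=1000010 pc2: +4 =496
r67=1000011 pc3: +8 =504
r68=1000100 pc2: +4 =508
r69=1000101 pc3: +8 =516
r70=1000110 pc3: +8 =524
r71=1000111 pc4: +16 =540
r72=1001000 pc2: +4 =544
r73=1001001 pc3: +8 =552
r74=1001010 pc3: +8 =560
r75=1001011 pc4: +16 =576
r76=1001100 pc3: +8 =584
r77=1001101 pc4: +16 =600
r78=1001110 pc4: +16 =616
r79=1001111 pc5: +32 =648
r80=1010000 pc2: +4 =652
r81=1010001 pc3: +8 =660
r82=1010010 pc3: +8 =668
r83=1010011 pc4: +16 =684
r84=1010100 pc3: +8 =692
r85=1010101 pc4: +16 =708
r86=1010110 pc4: +16 =724
r87=1010111 pc5: +32 =756
r88=1011000 pc3: +8 =764
r89=1011001 pc4: +16 =780
r90=1011010 pc4: +16 =796
r91=1011011 pc5: +32 =828
r92=1011100 pc4: +16 =844
r93=1011101 pc5: +32 =876
r94=1011110 pc5: +32 =908
r95=1011111 pc6: +64 =972
r96=1100000 pc2: +4 =976
r97=1100001 pc3: +8 =984
r98=1100010 pc3: +8 =992
r99=1100011 pc4: +16 =1008
r100=1100100 pc3: +8 =1016
r101=1100101 pc4: +16 =1032
r102=1100110 pc4: +16 =1048
r103=1100111 pc5: +32 =1080
r104=1101000 pc3: +8 =1088
r105=1101001 pc4: +16 =1104
r106=1101010 pc4: +16 =1120

Answer: 1120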